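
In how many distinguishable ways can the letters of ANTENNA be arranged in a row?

420

ANTENNA has 7 letters with A appearing twice and N appearing 3 times.
The number of distinct arrangements is 7!/(3!·2!) = 5040/12 = 420.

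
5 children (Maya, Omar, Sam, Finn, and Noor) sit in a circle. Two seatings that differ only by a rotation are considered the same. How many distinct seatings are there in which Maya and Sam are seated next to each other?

12

Treat {Maya, Sam} as one unit (2 internal orders) and seat the resulting 4 units around the table: (3)! circular arrangements.
So 2 × (3)! = 2 × 6 = 12.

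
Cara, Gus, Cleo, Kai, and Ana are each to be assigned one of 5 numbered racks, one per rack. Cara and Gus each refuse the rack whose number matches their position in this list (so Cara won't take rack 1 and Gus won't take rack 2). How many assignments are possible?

78

Let Aᵢ (for i ∈ {1, 2}) be the placements that put person i in their forbidden rack. Any j of these fix j positions, leaving (5−j)! ways to fill the rest, and there are C(2,j) ways to pick which j.
By inclusion–exclusion, the number of valid placements is Σ_{j=0}^{2} (−1)^j C(2,j)·(5−j)!.
Computing: 120 − 48 + 6 = 78.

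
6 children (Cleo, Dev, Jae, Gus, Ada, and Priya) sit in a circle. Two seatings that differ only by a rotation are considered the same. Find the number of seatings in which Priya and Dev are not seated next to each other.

72

Without the restriction there are (5)! = 120 seatings.
Seatings with Priya beside Dev: treat them as a block with 2 internal orders, giving 2 × (4)! = 48.
Subtracting, 120 − 48 = 72.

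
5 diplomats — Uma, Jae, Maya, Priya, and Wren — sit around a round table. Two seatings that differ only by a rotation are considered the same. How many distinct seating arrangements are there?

24

Around a circle, 5 distinct people have 5!/5 = (4)! = 24 rotationally distinct seatings.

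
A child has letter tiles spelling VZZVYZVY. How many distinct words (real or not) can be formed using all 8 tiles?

560

VZZVYZVY has 8 letters with V appearing 3 times, Y appearing twice, and Z appearing 3 times.
The number of distinct arrangements is 8!/(3!·3!·2!) = 40320/72 = 560.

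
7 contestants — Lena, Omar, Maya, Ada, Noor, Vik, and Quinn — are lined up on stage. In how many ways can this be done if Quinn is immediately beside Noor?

1440

Place the 5 others and the Quinn-Noor pair as 6 objects in a line; the pair has 2 internal arrangements.
So the count is 2·(6)! = 1440.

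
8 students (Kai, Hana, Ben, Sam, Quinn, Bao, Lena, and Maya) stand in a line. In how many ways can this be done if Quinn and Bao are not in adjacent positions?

Of the 8! = 40320 arrangements, those with Quinn and Bao adjacent number 2 × 7! = 10080 (treat the pair as a block with 2 internal orders).
Complementary counting: 40320 − 10080 = 30240.

30240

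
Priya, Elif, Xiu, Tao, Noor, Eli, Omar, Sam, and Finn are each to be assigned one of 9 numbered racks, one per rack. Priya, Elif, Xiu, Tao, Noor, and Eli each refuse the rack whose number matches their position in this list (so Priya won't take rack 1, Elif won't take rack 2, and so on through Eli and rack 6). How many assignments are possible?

Let Aᵢ (for 1 ≤ i ≤ 6) be the placements that put person i in their forbidden rack. Any j of these fix j positions, leaving (9−j)! ways to fill the rest, and there are C(6,j) ways to pick which j.
By inclusion–exclusion, the number of valid placements is Σ_{j=0}^{6} (−1)^j C(6,j)·(9−j)!.
Computing: 362880 − 241920 + 75600 − 14400 + 1800 − 144 + 6 = 183822.

183822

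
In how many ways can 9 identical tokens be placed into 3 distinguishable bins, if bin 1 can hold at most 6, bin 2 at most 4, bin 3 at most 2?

By stars and bars, unrestricted non-negative solutions to x_1+…+x_3 = 9 number C(9+2,2) = 55.
Subtract solutions that violate a single cap (substitute x_i' = x_i − (cap_i+1)): x_1 ≥ 7 gives C(4,2) = 6; x_2 ≥ 5 gives C(6,2) = 15; x_3 ≥ 3 gives C(8,2) = 28. Together 49.
Add back pairs where two caps are both exceeded: 0 + 0 + 3 = 3.
By inclusion–exclusion the count is 55 − 49 + 3 = 9.

9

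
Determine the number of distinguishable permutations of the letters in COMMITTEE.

45360

The 9 letters of COMMITTEE have repeats: E appearing twice, M appearing twice, and T appearing twice.
The number of distinct arrangements is 9!/(2!·2!·2!) = 362880/8 = 45360.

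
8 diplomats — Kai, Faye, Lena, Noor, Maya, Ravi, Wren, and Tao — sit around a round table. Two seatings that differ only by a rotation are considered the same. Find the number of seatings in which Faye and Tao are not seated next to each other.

All circular seatings of 8 people number (7)! = 5040.
Seatings with Faye beside Tao: treat them as a block with 2 internal orders, giving 2 × (6)! = 1440.
Subtracting, 5040 − 1440 = 3600.

3600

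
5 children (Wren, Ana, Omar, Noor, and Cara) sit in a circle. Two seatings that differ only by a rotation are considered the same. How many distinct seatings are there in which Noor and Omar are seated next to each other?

12

Glue Noor and Omar into a block (2 internal orders). Seating 4 units around a circle gives (3)! arrangements.
So 2 × (3)! = 2 × 6 = 12.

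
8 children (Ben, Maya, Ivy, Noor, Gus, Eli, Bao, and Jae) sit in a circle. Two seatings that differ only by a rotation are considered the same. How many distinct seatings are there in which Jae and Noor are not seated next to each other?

3600

All circular seatings of 8 people number (7)! = 5040.
Seatings with Jae beside Noor: treat them as a block with 2 internal orders, giving 2 × (6)! = 1440.
Subtracting, 5040 − 1440 = 3600.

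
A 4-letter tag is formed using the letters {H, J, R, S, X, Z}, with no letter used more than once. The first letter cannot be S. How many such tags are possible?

300

The first letter has 6−1 = 5 choices (anything except S).
The remaining 3 letters are filled from the other 5 symbols without repetition: 5 × 4 × 3 = 60.
Total: 5 × 60 = 300.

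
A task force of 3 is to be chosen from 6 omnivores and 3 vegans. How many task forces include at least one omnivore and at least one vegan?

63

Total 3-person selections from all 9: C(9,3) = 84.
Selections missing a whole group: no omnivores → C(3,3) = 1; no vegans → C(6,3) = 20.
Both groups omitted at once is impossible, so 84 − 21 = 63.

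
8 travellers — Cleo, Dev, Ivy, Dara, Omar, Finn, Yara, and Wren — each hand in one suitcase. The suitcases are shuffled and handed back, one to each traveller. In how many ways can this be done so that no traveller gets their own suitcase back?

Let Aᵢ be the assignments in which traveller i gets their own suitcase. We want the size of the complement of A₁∪…∪A_8.
By inclusion–exclusion this is Σ_{j=0}^{8} (−1)^j C(8,j)·(8−j)!.
Computing: 40320 − 40320 + 20160 − 6720 + 1680 − 336 + 56 − 8 + 1 = 14833.

14833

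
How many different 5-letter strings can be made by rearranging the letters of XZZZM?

XZZZM has 5 letters with Z appearing 3 times.
Dividing 5! = 120 by 3! = 6 for the repeated letters gives 20.

20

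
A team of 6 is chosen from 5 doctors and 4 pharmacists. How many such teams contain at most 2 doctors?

Split by how many doctors are chosen (0 through 2).
Sum: C(5,0)·C(4,6) + C(5,1)·C(4,5) + C(5,2)·C(4,4) = 0 + 0 + 10 = 10.

10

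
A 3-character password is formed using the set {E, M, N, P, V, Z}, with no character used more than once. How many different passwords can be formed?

This is a permutation of 3 out of 6: P(6,3) = 6!/3!.
6 × 5 × 4 = 120.

120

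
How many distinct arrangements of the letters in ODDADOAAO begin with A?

With the first slot taken by A, it remains to arrange the other 8 letters (ODDDOAAO).
Those 8 letters have A appearing twice, D appearing 3 times, and O appearing 3 times, giving (8)!/(3!·3!·2!) = 560.

560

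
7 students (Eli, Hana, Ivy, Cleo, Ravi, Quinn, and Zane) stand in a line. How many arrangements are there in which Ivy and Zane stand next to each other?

1440

Treat {Ivy, Zane} as a single unit. There are 6 units to order, and the pair itself can be ordered 2 ways.
So the count is 2·(6)! = 1440.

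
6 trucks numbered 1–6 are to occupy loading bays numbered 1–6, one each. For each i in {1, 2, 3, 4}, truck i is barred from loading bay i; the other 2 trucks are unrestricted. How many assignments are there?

362

Let Aᵢ (for 1 ≤ i ≤ 4) be the placements that put truck i in its forbidden loading bay. Any j of these fix j positions, leaving (6−j)! ways to fill the rest, and there are C(4,j) ways to pick which j.
By inclusion–exclusion, the number of valid placements is Σ_{j=0}^{4} (−1)^j C(4,j)·(6−j)!.
Computing: 720 − 480 + 144 − 24 + 2 = 362.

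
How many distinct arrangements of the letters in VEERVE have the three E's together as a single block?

Treat the 3 copies of E as a single block. The multiset to arrange is then {EEE, R, V, V}, 4 items in all.
That gives (4)!/(2!) = 12 arrangements.

12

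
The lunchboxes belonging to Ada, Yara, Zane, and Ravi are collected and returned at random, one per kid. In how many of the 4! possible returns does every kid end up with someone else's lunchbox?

Let Aᵢ be the assignments in which kid i gets their own lunchbox. We want the size of the complement of A₁∪…∪A_4.
By inclusion–exclusion this is Σ_{j=0}^{4} (−1)^j C(4,j)·(4−j)!.
Computing: 24 − 24 + 12 − 4 + 1 = 9.

9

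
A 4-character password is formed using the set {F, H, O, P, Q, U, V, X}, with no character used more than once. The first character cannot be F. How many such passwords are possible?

1470

The first character has 8−1 = 7 choices (anything except F).
The remaining 3 characters are filled from the other 7 symbols without repetition: 7 × 6 × 5 = 210.
Total: 7 × 210 = 1470.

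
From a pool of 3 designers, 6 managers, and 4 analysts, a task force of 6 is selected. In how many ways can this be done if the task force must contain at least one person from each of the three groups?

With no constraint there are C(13,6) = 1716 possible selections.
Selections missing a whole group: no designers → C(10,6) = 210; no managers → C(7,6) = 7; no analysts → C(9,6) = 84.
Add back selections omitting two groups (i.e. drawn from a single group): C(3,6) + C(6,6) + C(4,6) = 1.
By inclusion–exclusion: 1716 − 301 + 1 = 1416.

1416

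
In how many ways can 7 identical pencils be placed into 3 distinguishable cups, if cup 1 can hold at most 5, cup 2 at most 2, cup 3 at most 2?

By stars and bars, unrestricted non-negative solutions to x_1+…+x_3 = 7 number C(7+2,2) = 36.
Subtract solutions that violate a single cap (substitute x_i' = x_i − (cap_i+1)): x_1 ≥ 6 gives C(3,2) = 3; x_2 ≥ 3 gives C(6,2) = 15; x_3 ≥ 3 gives C(6,2) = 15. Together 33.
Add back pairs where two caps are both exceeded: 0 + 0 + 3 = 3.
By inclusion–exclusion the count is 36 − 33 + 3 = 6.

6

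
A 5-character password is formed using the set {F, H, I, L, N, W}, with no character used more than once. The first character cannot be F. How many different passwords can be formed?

600

The first character has 6−1 = 5 choices (anything except F).
The remaining 4 characters are filled from the other 5 symbols without repetition: 5 × 4 × 3 × 2 = 120.
Total: 5 × 120 = 600.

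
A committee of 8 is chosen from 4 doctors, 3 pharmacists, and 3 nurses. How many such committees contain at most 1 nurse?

3

Split by how many nurses are chosen (0 through 1).
Sum: C(3,0)·C(7,8) + C(3,1)·C(7,7) = 0 + 3 = 3.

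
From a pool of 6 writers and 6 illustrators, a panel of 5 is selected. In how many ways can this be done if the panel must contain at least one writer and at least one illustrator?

With no constraint there are C(12,5) = 792 possible selections.
Subtract selections that omit an entire group: no writers → C(6,5) = 6; no illustrators → C(6,5) = 6.
Both groups omitted at once is impossible, so 792 − 12 = 780.

780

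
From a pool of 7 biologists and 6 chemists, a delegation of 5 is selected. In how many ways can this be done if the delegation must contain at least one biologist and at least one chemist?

1260

Total 5-person selections from all 13: C(13,5) = 1287.
Selections missing a whole group: no biologists → C(6,5) = 6; no chemists → C(7,5) = 21.
Both groups omitted at once is impossible, so 1287 − 27 = 1260.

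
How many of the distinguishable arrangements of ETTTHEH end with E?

Fix E in the last position and arrange the remaining 6 letters.
Those 6 letters have H appearing twice and T appearing 3 times, giving (6)!/(3!·2!) = 60.

60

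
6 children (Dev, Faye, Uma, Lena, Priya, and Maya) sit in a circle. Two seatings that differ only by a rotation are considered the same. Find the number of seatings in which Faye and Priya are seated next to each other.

Treat {Faye, Priya} as one unit (2 internal orders) and seat the resulting 5 units around the table: (4)! circular arrangements.
So 2 × (4)! = 2 × 24 = 48.

48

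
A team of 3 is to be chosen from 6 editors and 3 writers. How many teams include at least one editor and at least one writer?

63

With no constraint there are C(9,3) = 84 possible selections.
Subtract selections that omit an entire group: no editors → C(3,3) = 1; no writers → C(6,3) = 20.
Both groups omitted at once is impossible, so 84 − 21 = 63.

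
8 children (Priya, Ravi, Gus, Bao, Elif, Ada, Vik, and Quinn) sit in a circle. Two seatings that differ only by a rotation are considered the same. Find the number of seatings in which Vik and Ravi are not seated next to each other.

Without the restriction there are (7)! = 5040 seatings.
Those with Vik next to Ravi: fuse the pair into one unit and seat 7 units around a circle — 2·(6)! = 1440.
Subtracting, 5040 − 1440 = 3600.

3600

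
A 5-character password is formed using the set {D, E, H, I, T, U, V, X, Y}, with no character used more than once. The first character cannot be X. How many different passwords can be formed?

The first character has 9−1 = 8 choices (anything except X).
The remaining 4 characters are filled from the other 8 symbols without repetition: 8 × 7 × 6 × 5 = 1680.
Total: 8 × 1680 = 13440.

13440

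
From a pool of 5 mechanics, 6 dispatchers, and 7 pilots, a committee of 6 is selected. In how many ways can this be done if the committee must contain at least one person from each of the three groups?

With no constraint there are C(18,6) = 18564 possible selections.
Subtract selections that omit an entire group: no mechanics → C(13,6) = 1716; no dispatchers → C(12,6) = 924; no pilots → C(11,6) = 462.
Add back selections omitting two groups (i.e. drawn from a single group): C(5,6) + C(6,6) + C(7,6) = 8.
By inclusion–exclusion: 18564 − 3102 + 8 = 15470.

15470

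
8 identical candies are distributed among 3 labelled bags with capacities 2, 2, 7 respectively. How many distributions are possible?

Ignoring the caps, the number of non-negative solutions to x_1+…+x_3 = 8 is C(10,2) = 45.
Subtract solutions that violate a single cap (substitute x_i' = x_i − (cap_i+1)): x_1 ≥ 3 gives C(7,2) = 21; x_2 ≥ 3 gives C(7,2) = 21; x_3 ≥ 8 gives C(2,2) = 1. Together 43.
Add back pairs where two caps are both exceeded: 6 + 0 + 0 = 6.
By inclusion–exclusion the count is 45 − 43 + 6 = 8.

8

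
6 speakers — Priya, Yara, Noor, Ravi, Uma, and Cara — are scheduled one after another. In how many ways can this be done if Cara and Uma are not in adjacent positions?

480

Of the 6! = 720 arrangements, those with Cara and Uma adjacent number 2 × 5! = 240 (treat the pair as a block with 2 internal orders).
So 720 − 240 = 480 arrangements keep them apart.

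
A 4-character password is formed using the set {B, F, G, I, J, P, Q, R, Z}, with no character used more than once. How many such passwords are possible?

With no repetition, fill the 4 characters in order: 9 choices, then 8, down to 6.
That product is 9 × 8 × 7 × 6 = 3024.

3024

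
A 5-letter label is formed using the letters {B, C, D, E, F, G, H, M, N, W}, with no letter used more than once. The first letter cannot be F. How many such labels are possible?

27216

The first letter has 10−1 = 9 choices (anything except F).
The remaining 4 letters are filled from the other 9 symbols without repetition: 9 × 8 × 7 × 6 = 3024.
Total: 9 × 3024 = 27216.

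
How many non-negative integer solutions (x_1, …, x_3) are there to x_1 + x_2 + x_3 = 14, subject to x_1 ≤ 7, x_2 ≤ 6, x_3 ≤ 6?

By stars and bars, unrestricted non-negative solutions to x_1+…+x_3 = 14 number C(14+2,2) = 120.
Subtract solutions that violate a single cap (substitute x_i' = x_i − (cap_i+1)): x_1 ≥ 8 gives C(8,2) = 28; x_2 ≥ 7 gives C(9,2) = 36; x_3 ≥ 7 gives C(9,2) = 36. Together 100.
Add back pairs where two caps are both exceeded: 0 + 0 + 1 = 1.
By inclusion–exclusion the count is 120 − 100 + 1 = 21.

21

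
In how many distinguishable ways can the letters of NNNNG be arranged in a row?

5

Letter multiplicities in NNNNG: G×1, N×4.
The number of distinct arrangements is 5!/(4!) = 120/24 = 5.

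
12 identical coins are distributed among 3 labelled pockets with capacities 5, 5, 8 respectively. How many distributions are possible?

26

Without the upper bounds there are C(14,2) = 91 ways to split 12 among 3 pockets.
Subtract solutions that violate a single cap (substitute x_i' = x_i − (cap_i+1)): x_1 ≥ 6 gives C(8,2) = 28; x_2 ≥ 6 gives C(8,2) = 28; x_3 ≥ 9 gives C(5,2) = 10. Together 66.
Add back pairs where two caps are both exceeded: 1 + 0 + 0 = 1.
By inclusion–exclusion the count is 91 − 66 + 1 = 26.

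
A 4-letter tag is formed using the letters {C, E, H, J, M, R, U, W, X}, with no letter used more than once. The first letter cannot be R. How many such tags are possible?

The first letter has 9−1 = 8 choices (anything except R).
The remaining 3 letters are filled from the other 8 symbols without repetition: 8 × 7 × 6 = 336.
Total: 8 × 336 = 2688.

2688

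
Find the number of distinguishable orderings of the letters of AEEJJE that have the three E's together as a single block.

Treat the 3 copies of E as a single block. The multiset to arrange is then {EEE, A, J, J}, 4 items in all.
That gives (4)!/(2!) = 12 arrangements.

12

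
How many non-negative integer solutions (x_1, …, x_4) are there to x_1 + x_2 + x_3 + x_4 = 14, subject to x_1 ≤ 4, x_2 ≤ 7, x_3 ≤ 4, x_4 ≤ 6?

99

Ignoring the caps, the number of non-negative solutions to x_1+…+x_4 = 14 is C(17,3) = 680.
Subtract solutions that violate a single cap (substitute x_i' = x_i − (cap_i+1)): x_1 ≥ 5 gives C(12,3) = 220; x_2 ≥ 8 gives C(9,3) = 84; x_3 ≥ 5 gives C(12,3) = 220; x_4 ≥ 7 gives C(10,3) = 120. Together 644.
Add back pairs where two caps are both exceeded: 4 + 35 + 10 + 4 + 0 + 10 = 63.
By inclusion–exclusion the count is 680 − 644 + 63 = 99.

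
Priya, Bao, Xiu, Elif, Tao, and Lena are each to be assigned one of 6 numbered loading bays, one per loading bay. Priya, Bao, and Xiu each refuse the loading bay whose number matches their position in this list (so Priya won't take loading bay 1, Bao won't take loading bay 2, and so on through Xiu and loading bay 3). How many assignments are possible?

426

Let Aᵢ (for i ∈ {1, 2, 3}) be the placements that put person i in their forbidden loading bay. Any j of these fix j positions, leaving (6−j)! ways to fill the rest, and there are C(3,j) ways to pick which j.
By inclusion–exclusion, the number of valid placements is Σ_{j=0}^{3} (−1)^j C(3,j)·(6−j)!.
Computing: 720 − 360 + 72 − 6 = 426.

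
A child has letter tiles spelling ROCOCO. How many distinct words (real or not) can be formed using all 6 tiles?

Letter multiplicities in ROCOCO: C×2, O×3, R×1.
Dividing 6! = 720 by 3!·2! = 12 for the repeated letters gives 60.

60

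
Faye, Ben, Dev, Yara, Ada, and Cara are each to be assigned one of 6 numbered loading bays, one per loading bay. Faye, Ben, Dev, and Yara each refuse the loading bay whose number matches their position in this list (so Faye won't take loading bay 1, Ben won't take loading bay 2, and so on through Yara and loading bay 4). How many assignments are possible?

362

Let Aᵢ (for 1 ≤ i ≤ 4) be the placements that put person i in their forbidden loading bay. Any j of these fix j positions, leaving (6−j)! ways to fill the rest, and there are C(4,j) ways to pick which j.
By inclusion–exclusion, the number of valid placements is Σ_{j=0}^{4} (−1)^j C(4,j)·(6−j)!.
Computing: 720 − 480 + 144 − 24 + 2 = 362.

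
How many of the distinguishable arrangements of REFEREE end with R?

30

Fix R in the last position and arrange the remaining 6 letters.
Those 6 letters have E appearing 4 times, giving (6)!/(4!) = 30.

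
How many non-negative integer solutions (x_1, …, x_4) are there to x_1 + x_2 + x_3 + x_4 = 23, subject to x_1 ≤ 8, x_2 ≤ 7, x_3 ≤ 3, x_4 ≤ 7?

By stars and bars, unrestricted non-negative solutions to x_1+…+x_4 = 23 number C(23+3,3) = 2600.
Subtract solutions that violate a single cap (substitute x_i' = x_i − (cap_i+1)): x_1 ≥ 9 gives C(17,3) = 680; x_2 ≥ 8 gives C(18,3) = 816; x_3 ≥ 4 gives C(22,3) = 1540; x_4 ≥ 8 gives C(18,3) = 816. Together 3852.
Add back pairs where two caps are both exceeded: 84 + 286 + 84 + 364 + 120 + 364 = 1302.
Subtract triples: 10 + 0 + 10 + 20 = 40.
By inclusion–exclusion the count is 2600 − 3852 + 1302 − 40 = 10.

10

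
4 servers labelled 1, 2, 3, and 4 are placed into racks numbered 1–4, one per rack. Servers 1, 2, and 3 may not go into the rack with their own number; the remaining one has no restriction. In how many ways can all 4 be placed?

11

Let Aᵢ (for i ∈ {1, 2, 3}) be the placements that put server i in its forbidden rack. Any j of these fix j positions, leaving (4−j)! ways to fill the rest, and there are C(3,j) ways to pick which j.
By inclusion–exclusion, the number of valid placements is Σ_{j=0}^{3} (−1)^j C(3,j)·(4−j)!.
Computing: 24 − 18 + 6 − 1 = 11.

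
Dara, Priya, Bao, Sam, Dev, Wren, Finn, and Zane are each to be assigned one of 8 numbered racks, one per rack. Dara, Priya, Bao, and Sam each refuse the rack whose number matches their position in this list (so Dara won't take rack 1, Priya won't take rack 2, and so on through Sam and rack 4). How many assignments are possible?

Let Aᵢ (for 1 ≤ i ≤ 4) be the placements that put person i in their forbidden rack. Any j of these fix j positions, leaving (8−j)! ways to fill the rest, and there are C(4,j) ways to pick which j.
By inclusion–exclusion, the number of valid placements is Σ_{j=0}^{4} (−1)^j C(4,j)·(8−j)!.
Computing: 40320 − 20160 + 4320 − 480 + 24 = 24024.

24024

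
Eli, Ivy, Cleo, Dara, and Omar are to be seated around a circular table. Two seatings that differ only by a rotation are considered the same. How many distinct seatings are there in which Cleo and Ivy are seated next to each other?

12

Glue Cleo and Ivy into a block (2 internal orders). Seating 4 units around a circle gives (3)! arrangements.
So 2 × (3)! = 2 × 6 = 12.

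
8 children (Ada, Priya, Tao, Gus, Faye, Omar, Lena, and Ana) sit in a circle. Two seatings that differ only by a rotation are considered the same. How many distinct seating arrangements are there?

5040

Around a circle, 8 distinct people have 8!/8 = (7)! = 5040 rotationally distinct seatings.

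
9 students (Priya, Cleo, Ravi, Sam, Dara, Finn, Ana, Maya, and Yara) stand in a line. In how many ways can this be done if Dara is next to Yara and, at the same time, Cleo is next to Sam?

Treat {Dara,Yara} as one block (2 orders) and {Cleo,Sam} as another (2 orders).
That leaves 7 units to arrange: 2 × 2 × 7! = 4 × 5040 = 20160.

20160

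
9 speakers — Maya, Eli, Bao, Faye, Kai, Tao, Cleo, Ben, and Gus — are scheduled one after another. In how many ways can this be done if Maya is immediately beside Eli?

Place the 7 others and the Maya-Eli pair as 8 objects in a line; the pair has 2 internal arrangements.
That gives 2 × 8! = 2 × 40320 = 80640.

80640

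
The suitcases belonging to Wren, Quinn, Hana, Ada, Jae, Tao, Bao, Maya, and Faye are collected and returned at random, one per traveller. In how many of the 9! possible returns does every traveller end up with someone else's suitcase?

133496

Let Aᵢ be the assignments in which traveller i gets their own suitcase. We want the size of the complement of A₁∪…∪A_9.
By inclusion–exclusion this is Σ_{j=0}^{9} (−1)^j C(9,j)·(9−j)!.
Computing: 362880 − 362880 + 181440 − 60480 + 15120 − 3024 + 504 − 72 + 9 − 1 = 133496.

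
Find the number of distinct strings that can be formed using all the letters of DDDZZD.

Letter multiplicities in DDDZZD: D×4, Z×2.
So there are 6! / (4!·2!) = 15 distinguishable arrangements.

15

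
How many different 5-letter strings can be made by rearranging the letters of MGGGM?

Letter multiplicities in MGGGM: G×3, M×2.
Dividing 5! = 120 by 3!·2! = 12 for the repeated letters gives 10.

10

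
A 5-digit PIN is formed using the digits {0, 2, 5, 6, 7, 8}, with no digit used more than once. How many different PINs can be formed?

Choose and order 5 of the 6 symbols: the first digit has 6 options, the next 5, and so on down to 2.
That product is 6 × 5 × 4 × 3 × 2 = 720.

720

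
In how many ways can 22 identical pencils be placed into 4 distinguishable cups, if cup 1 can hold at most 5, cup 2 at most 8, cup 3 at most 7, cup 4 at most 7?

56

Ignoring the caps, the number of non-negative solutions to x_1+…+x_4 = 22 is C(25,3) = 2300.
Subtract solutions that violate a single cap (substitute x_i' = x_i − (cap_i+1)): x_1 ≥ 6 gives C(19,3) = 969; x_2 ≥ 9 gives C(16,3) = 560; x_3 ≥ 8 gives C(17,3) = 680; x_4 ≥ 8 gives C(17,3) = 680. Together 2889.
Add back pairs where two caps are both exceeded: 120 + 165 + 165 + 56 + 56 + 84 = 646.
Subtract triples: 0 + 0 + 1 + 0 = 1.
By inclusion–exclusion the count is 2300 − 2889 + 646 − 1 = 56.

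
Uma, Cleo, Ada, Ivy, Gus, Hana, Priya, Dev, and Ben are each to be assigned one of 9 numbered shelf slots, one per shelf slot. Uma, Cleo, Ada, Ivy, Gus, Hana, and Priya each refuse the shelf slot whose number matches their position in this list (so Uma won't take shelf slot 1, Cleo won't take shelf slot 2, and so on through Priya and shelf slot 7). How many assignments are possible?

Let Aᵢ (for 1 ≤ i ≤ 7) be the placements that put person i in their forbidden shelf slot. Any j of these fix j positions, leaving (9−j)! ways to fill the rest, and there are C(7,j) ways to pick which j.
By inclusion–exclusion, the number of valid placements is Σ_{j=0}^{7} (−1)^j C(7,j)·(9−j)!.
Computing: 362880 − 282240 + 105840 − 25200 + 4200 − 504 + 42 − 2 = 165016.

165016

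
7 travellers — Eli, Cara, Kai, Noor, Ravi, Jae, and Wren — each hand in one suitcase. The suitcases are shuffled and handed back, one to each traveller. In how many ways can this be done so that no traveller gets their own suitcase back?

1854

Let Aᵢ be the assignments in which traveller i gets their own suitcase. We want the size of the complement of A₁∪…∪A_7.
By inclusion–exclusion this is Σ_{j=0}^{7} (−1)^j C(7,j)·(7−j)!.
Computing: 5040 − 5040 + 2520 − 840 + 210 − 42 + 7 − 1 = 1854.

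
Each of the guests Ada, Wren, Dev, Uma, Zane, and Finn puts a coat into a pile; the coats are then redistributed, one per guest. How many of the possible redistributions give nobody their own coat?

265

This is the derangement count D_6: permutations of 6 items with no fixed point.
By inclusion–exclusion this is Σ_{j=0}^{6} (−1)^j C(6,j)·(6−j)!.
Computing: 720 − 720 + 360 − 120 + 30 − 6 + 1 = 265.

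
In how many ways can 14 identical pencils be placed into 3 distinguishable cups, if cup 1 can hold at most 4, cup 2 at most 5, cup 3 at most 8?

Ignoring the caps, the number of non-negative solutions to x_1+…+x_3 = 14 is C(16,2) = 120.
Subtract solutions that violate a single cap (substitute x_i' = x_i − (cap_i+1)): x_1 ≥ 5 gives C(11,2) = 55; x_2 ≥ 6 gives C(10,2) = 45; x_3 ≥ 9 gives C(7,2) = 21. Together 121.
Add back pairs where two caps are both exceeded: 10 + 1 + 0 = 11.
By inclusion–exclusion the count is 120 − 121 + 11 = 10.

10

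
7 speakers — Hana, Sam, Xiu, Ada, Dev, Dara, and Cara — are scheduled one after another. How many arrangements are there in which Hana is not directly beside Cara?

3600

Of the 7! = 5040 arrangements, those with Hana and Cara adjacent number 2 × 6! = 1440 (treat the pair as a block with 2 internal orders).
So 5040 − 1440 = 3600 arrangements keep them apart.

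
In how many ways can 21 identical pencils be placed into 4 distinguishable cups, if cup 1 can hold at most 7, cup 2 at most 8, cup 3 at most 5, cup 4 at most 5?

35

Without the upper bounds there are C(24,3) = 2024 ways to split 21 among 4 cups.
Subtract solutions that violate a single cap (substitute x_i' = x_i − (cap_i+1)): x_1 ≥ 8 gives C(16,3) = 560; x_2 ≥ 9 gives C(15,3) = 455; x_3 ≥ 6 gives C(18,3) = 816; x_4 ≥ 6 gives C(18,3) = 816. Together 2647.
Add back pairs where two caps are both exceeded: 35 + 120 + 120 + 84 + 84 + 220 = 663.
Subtract triples: 0 + 0 + 4 + 1 = 5.
By inclusion–exclusion the count is 2024 − 2647 + 663 − 5 = 35.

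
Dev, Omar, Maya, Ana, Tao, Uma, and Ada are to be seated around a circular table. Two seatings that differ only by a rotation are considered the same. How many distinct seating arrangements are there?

720

Seat Dev anywhere (absorbing the rotational symmetry), then permute the other 6: (6)! = 720.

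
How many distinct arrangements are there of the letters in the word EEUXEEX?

Letter multiplicities in EEUXEEX: E×4, U×1, X×2.
The number of distinct arrangements is 7!/(4!·2!) = 5040/48 = 105.

105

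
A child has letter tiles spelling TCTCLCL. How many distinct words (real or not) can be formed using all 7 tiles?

210

TCTCLCL has 7 letters with C appearing 3 times, L appearing twice, and T appearing twice.
So there are 7! / (3!·2!·2!) = 210 distinguishable arrangements.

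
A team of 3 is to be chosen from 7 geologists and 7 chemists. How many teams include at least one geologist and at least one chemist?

294

Unrestricted: C(14,3) = 364 ways to pick any 3 of the 14.
Selections missing a whole group: no geologists → C(7,3) = 35; no chemists → C(7,3) = 35.
Both groups omitted at once is impossible, so 364 − 70 = 294.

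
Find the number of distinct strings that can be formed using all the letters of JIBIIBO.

JIBIIBO has 7 letters with B appearing twice and I appearing 3 times.
So there are 7! / (3!·2!) = 420 distinguishable arrangements.

420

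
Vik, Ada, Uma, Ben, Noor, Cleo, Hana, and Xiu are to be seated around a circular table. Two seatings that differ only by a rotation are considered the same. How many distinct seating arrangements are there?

5040

Fix one person's seat to break rotational symmetry; the remaining 7 people can be arranged in (7)! = 5040 ways.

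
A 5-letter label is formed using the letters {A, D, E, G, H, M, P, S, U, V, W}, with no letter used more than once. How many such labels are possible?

With no repetition, fill the 5 letters in order: 11 choices, then 10, down to 7.
11 × 10 × 9 × 8 × 7 = 55440.

55440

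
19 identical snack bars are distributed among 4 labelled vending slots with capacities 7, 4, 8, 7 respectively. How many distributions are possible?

By stars and bars, unrestricted non-negative solutions to x_1+…+x_4 = 19 number C(19+3,3) = 1540.
Subtract solutions that violate a single cap (substitute x_i' = x_i − (cap_i+1)): x_1 ≥ 8 gives C(14,3) = 364; x_2 ≥ 5 gives C(17,3) = 680; x_3 ≥ 9 gives C(13,3) = 286; x_4 ≥ 8 gives C(14,3) = 364. Together 1694.
Add back pairs where two caps are both exceeded: 84 + 10 + 20 + 56 + 84 + 10 = 264.
By inclusion–exclusion the count is 1540 − 1694 + 264 = 110.

110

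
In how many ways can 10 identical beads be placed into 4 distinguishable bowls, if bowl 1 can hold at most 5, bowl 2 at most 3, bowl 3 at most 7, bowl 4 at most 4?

Without the upper bounds there are C(13,3) = 286 ways to split 10 among 4 bowls.
Subtract solutions that violate a single cap (substitute x_i' = x_i − (cap_i+1)): x_1 ≥ 6 gives C(7,3) = 35; x_2 ≥ 4 gives C(9,3) = 84; x_3 ≥ 8 gives C(5,3) = 10; x_4 ≥ 5 gives C(8,3) = 56. Together 185.
Add back pairs where two caps are both exceeded: 1 + 0 + 0 + 0 + 4 + 0 = 5.
By inclusion–exclusion the count is 286 − 185 + 5 = 106.

106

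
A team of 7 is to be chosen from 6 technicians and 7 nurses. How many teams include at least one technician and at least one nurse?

Unrestricted: C(13,7) = 1716 ways to pick any 7 of the 13.
Selections missing a whole group: no technicians → C(7,7) = 1; no nurses → C(6,7) = 0.
Both groups omitted at once is impossible, so 1716 − 1 = 1715.

1715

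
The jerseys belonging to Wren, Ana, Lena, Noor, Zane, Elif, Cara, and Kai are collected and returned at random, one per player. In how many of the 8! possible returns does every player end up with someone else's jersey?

14833

Let Aᵢ be the assignments in which player i gets their old jersey. We want the size of the complement of A₁∪…∪A_8.
By inclusion–exclusion this is Σ_{j=0}^{8} (−1)^j C(8,j)·(8−j)!.
Computing: 40320 − 40320 + 20160 − 6720 + 1680 − 336 + 56 − 8 + 1 = 14833.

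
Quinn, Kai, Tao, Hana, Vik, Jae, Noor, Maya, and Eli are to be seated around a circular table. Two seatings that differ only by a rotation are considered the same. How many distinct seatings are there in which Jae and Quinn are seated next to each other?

Treat {Jae, Quinn} as one unit (2 internal orders) and seat the resulting 8 units around the table: (7)! circular arrangements.
So 2 × (7)! = 2 × 5040 = 10080.

10080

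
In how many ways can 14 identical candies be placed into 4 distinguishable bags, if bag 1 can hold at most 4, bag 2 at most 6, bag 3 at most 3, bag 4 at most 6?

51

By stars and bars, unrestricted non-negative solutions to x_1+…+x_4 = 14 number C(14+3,3) = 680.
Subtract solutions that violate a single cap (substitute x_i' = x_i − (cap_i+1)): x_1 ≥ 5 gives C(12,3) = 220; x_2 ≥ 7 gives C(10,3) = 120; x_3 ≥ 4 gives C(13,3) = 286; x_4 ≥ 7 gives C(10,3) = 120. Together 746.
Add back pairs where two caps are both exceeded: 10 + 56 + 10 + 20 + 1 + 20 = 117.
By inclusion–exclusion the count is 680 − 746 + 117 = 51.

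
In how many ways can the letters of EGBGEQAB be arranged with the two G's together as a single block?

Treat the 2 copies of G as a single block. The multiset to arrange is then {GG, A, B, B, E, E, Q}, 7 items in all.
That gives (7)!/(2!·2!) = 1260 arrangements.

1260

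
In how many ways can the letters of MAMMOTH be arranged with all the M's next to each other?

120

Treat the 3 copies of M as a single block. The multiset to arrange is then {MMM, A, H, O, T}, 5 items in all.
All 5 items are distinct, so there are (5)! = 120 arrangements.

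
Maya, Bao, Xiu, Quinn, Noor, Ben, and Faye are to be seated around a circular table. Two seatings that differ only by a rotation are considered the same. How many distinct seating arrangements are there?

720

Around a circle, 7 distinct people have 7!/7 = (6)! = 720 rotationally distinct seatings.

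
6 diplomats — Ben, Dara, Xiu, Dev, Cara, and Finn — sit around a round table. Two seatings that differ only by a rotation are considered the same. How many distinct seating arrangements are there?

120

Around a circle, 6 distinct people have 6!/6 = (5)! = 120 rotationally distinct seatings.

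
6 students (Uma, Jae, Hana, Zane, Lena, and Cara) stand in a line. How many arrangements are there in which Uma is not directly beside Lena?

480

Of the 6! = 720 arrangements, those with Uma and Lena adjacent number 2 × 5! = 240 (treat the pair as a block with 2 internal orders).
So 720 − 240 = 480 arrangements keep them apart.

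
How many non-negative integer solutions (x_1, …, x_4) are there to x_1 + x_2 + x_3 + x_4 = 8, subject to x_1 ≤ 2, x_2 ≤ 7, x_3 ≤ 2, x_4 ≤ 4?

44

By stars and bars, unrestricted non-negative solutions to x_1+…+x_4 = 8 number C(8+3,3) = 165.
Subtract solutions that violate a single cap (substitute x_i' = x_i − (cap_i+1)): x_1 ≥ 3 gives C(8,3) = 56; x_2 ≥ 8 gives C(3,3) = 1; x_3 ≥ 3 gives C(8,3) = 56; x_4 ≥ 5 gives C(6,3) = 20. Together 133.
Add back pairs where two caps are both exceeded: 0 + 10 + 1 + 0 + 0 + 1 = 12.
By inclusion–exclusion the count is 165 − 133 + 12 = 44.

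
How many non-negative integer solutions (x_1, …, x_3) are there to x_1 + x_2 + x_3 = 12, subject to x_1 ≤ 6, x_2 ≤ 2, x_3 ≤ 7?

9

By stars and bars, unrestricted non-negative solutions to x_1+…+x_3 = 12 number C(12+2,2) = 91.
Subtract solutions that violate a single cap (substitute x_i' = x_i − (cap_i+1)): x_1 ≥ 7 gives C(7,2) = 21; x_2 ≥ 3 gives C(11,2) = 55; x_3 ≥ 8 gives C(6,2) = 15. Together 91.
Add back pairs where two caps are both exceeded: 6 + 0 + 3 = 9.
By inclusion–exclusion the count is 91 − 91 + 9 = 9.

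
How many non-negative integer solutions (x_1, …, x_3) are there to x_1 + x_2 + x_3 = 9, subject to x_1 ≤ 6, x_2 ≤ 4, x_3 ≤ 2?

Ignoring the caps, the number of non-negative solutions to x_1+…+x_3 = 9 is C(11,2) = 55.
Subtract solutions that violate a single cap (substitute x_i' = x_i − (cap_i+1)): x_1 ≥ 7 gives C(4,2) = 6; x_2 ≥ 5 gives C(6,2) = 15; x_3 ≥ 3 gives C(8,2) = 28. Together 49.
Add back pairs where two caps are both exceeded: 0 + 0 + 3 = 3.
By inclusion–exclusion the count is 55 − 49 + 3 = 9.

9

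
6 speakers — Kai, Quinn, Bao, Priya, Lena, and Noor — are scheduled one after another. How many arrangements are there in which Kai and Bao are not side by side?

There are 6! = 720 arrangements in all. If Kai and Bao are adjacent, merging them into one block gives 2·(5)! = 240 arrangements.
Complementary counting: 720 − 240 = 480.

480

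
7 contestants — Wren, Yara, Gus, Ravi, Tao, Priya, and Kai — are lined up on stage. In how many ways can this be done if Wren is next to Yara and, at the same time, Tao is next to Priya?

Treat {Wren,Yara} as one block (2 orders) and {Tao,Priya} as another (2 orders).
That leaves 5 units to arrange: 2 × 2 × 5! = 4 × 120 = 480.

480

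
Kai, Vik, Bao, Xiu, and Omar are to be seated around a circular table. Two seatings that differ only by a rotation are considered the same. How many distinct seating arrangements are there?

Around a circle, 5 distinct people have 5!/5 = (4)! = 24 rotationally distinct seatings.

24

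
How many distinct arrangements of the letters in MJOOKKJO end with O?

630

With the last slot taken by O, it remains to arrange the other 7 letters (MJOKKJO).
Those 7 letters have J appearing twice, K appearing twice, and O appearing twice, giving (7)!/(2!·2!·2!) = 630.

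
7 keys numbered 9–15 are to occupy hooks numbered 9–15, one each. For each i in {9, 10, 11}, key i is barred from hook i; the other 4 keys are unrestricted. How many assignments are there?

3216

Let Aᵢ (for i ∈ {9, 10, 11}) be the placements that put key i in its forbidden hook. Any j of these fix j positions, leaving (7−j)! ways to fill the rest, and there are C(3,j) ways to pick which j.
By inclusion–exclusion, the number of valid placements is Σ_{j=0}^{3} (−1)^j C(3,j)·(7−j)!.
Computing: 5040 − 2160 + 360 − 24 = 3216.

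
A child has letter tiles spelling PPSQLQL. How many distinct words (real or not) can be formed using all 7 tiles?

PPSQLQL has 7 letters with L appearing twice, P appearing twice, and Q appearing twice.
Dividing 7! = 5040 by 2!·2!·2! = 8 for the repeated letters gives 630.

630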